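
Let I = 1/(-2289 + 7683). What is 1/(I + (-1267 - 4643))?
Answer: -5394/31878539 ≈ -0.00016920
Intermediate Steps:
I = 1/5394 ≈ 0.00018539
1/(I + (-1267 - 4643)) = 1/(1/5394 + (-1267 - 4643)) = 1/(1/5394 - 5910) = 1/(-31878539/5394) = -5394/31878539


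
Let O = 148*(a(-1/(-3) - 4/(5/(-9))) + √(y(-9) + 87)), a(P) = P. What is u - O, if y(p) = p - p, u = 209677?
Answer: 3128431/15 - 148*√87 ≈ 2.0718e+5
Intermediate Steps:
y(p) = 0
O = 16724/15 + 148*√87 (O = 148*((-1/(-3) - 4/(5/(-9))) + √(0 + 87)) = 148*((-1*(-⅓) - 4/(5*(-⅑))) + √87) = 148*((⅓ - 4/(-5/9)) + √87) = 148*((⅓ - 4*(-9/5)) + √87) = 148*((⅓ + 36/5) + √87) = 148*(113/15 + √87) = 16724/15 + 148*√87 ≈ 2495.4)
u - O = 209677 - (16724/15 + 148*√87) = 209677 + (-16724/15 - 148*√87) = 3128431/15 - 148*√87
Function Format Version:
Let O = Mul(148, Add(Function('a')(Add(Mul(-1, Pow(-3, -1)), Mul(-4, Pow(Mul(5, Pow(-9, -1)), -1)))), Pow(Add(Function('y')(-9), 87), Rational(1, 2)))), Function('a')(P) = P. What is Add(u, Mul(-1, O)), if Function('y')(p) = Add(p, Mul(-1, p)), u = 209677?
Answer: Add(Rational(3128431, 15), Mul(-148, Pow(87, Rational(1, 2)))) ≈ 2.0718e+5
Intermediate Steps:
Function('y')(p) = 0
O = Add(Rational(16724, 15), Mul(148, Pow(87, Rational(1, 2)))) (O = Mul(148, Add(Add(Mul(-1, Pow(-3, -1)), Mul(-4, Pow(Mul(5, Pow(-9, -1)), -1))), Pow(Add(0, 87), Rational(1, 2)))) = Mul(148, Add(Add(Mul(-1, Rational(-1, 3)), Mul(-4, Pow(Mul(5, Rational(-1, 9)), -1))), Pow(87, Rational(1, 2)))) = Mul(148, Add(Add(Rational(1, 3), Mul(-4, Pow(Rational(-5, 9), -1))), Pow(87, Rational(1, 2)))) = Mul(148, Add(Add(Rational(1, 3), Mul(-4, Rational(-9, 5))), Pow(87, Rational(1, 2)))) = Mul(148, Add(Add(Rational(1, 3), Rational(36, 5)), Pow(87, Rational(1, 2)))) = Mul(148, Add(Rational(113, 15), Pow(87, Rational(1, 2)))) = Add(Rational(16724, 15), Mul(148, Pow(87, Rational(1, 2)))) ≈ 2495.4)
Add(u, Mul(-1, O)) = Add(209677, Mul(-1, Add(Rational(16724, 15), Mul(148, Pow(87, Rational(1, 2)))))) = Add(209677, Add(Rational(-16724, 15), Mul(-148, Pow(87, Rational(1, 2))))) = Add(Rational(3128431, 15), Mul(-148, Pow(87, Rational(1, 2))))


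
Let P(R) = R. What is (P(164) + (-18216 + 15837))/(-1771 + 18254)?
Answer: -2215/16483 ≈ -0.13438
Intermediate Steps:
(P(164) + (-18216 + 15837))/(-1771 + 18254) = (164 + (-18216 + 15837))/(-1771 + 18254) = (164 - 2379)/16483 = -2215*1/16483 = -2215/16483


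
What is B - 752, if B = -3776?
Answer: -4528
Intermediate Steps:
B - 752 = -3776 - 752 = -4528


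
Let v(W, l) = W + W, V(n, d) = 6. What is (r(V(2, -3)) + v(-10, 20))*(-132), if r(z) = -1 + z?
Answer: 1980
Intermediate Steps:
v(W, l) = 2*W
(r(V(2, -3)) + v(-10, 20))*(-132) = ((-1 + 6) + 2*(-10))*(-132) = (5 - 20)*(-132) = -15*(-132) = 1980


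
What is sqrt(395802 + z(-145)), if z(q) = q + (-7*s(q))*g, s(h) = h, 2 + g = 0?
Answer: sqrt(393627) ≈ 627.40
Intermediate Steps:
g = -2 (g = -2 + 0 = -2)
z(q) = 15*q (z(q) = q - 7*q*(-2) = q + 14*q = 15*q)
sqrt(395802 + z(-145)) = sqrt(395802 + 15*(-145)) = sqrt(395802 - 2175) = sqrt(393627)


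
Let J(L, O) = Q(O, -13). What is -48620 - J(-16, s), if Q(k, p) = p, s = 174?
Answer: -48607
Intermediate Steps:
J(L, O) = -13
-48620 - J(-16, s) = -48620 - 1*(-13) = -48620 + 13 = -48607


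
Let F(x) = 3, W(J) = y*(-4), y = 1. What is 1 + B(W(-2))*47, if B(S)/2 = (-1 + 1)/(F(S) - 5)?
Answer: 1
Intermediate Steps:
W(J) = -4 (W(J) = 1*(-4) = -4)
B(S) = 0 (B(S) = 2*((-1 + 1)/(3 - 5)) = 2*(0/(-2)) = 2*(0*(-1/2)) = 2*0 = 0)
1 + B(W(-2))*47 = 1 + 0*47 = 1 + 0 = 1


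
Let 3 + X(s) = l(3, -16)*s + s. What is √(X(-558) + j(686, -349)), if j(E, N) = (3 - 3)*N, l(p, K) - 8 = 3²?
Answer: I*√10047 ≈ 100.23*I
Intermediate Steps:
l(p, K) = 17 (l(p, K) = 8 + 3² = 8 + 9 = 17)
j(E, N) = 0 (j(E, N) = 0*N = 0)
X(s) = -3 + 18*s (X(s) = -3 + (17*s + s) = -3 + 18*s)
√(X(-558) + j(686, -349)) = √((-3 + 18*(-558)) + 0) = √((-3 - 10044) + 0) = √(-10047 + 0) = √(-10047) = I*√10047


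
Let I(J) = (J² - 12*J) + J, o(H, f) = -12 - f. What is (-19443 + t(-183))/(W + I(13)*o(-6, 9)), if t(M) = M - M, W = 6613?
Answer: -19443/6067 ≈ -3.2047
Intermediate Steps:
I(J) = J² - 11*J
t(M) = 0
(-19443 + t(-183))/(W + I(13)*o(-6, 9)) = (-19443 + 0)/(6613 + (13*(-11 + 13))*(-12 - 1*9)) = -19443/(6613 + (13*2)*(-12 - 9)) = -19443/(6613 + 26*(-21)) = -19443/(6613 - 546) = -19443/6067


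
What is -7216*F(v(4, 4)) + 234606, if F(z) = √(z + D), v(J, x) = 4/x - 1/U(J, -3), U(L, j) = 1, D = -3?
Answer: 234606 - 7216*I*√3 ≈ 2.3461e+5 - 12498.0*I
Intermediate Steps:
v(J, x) = -1 + 4/x (v(J, x) = 4/x - 1/1 = 4/x - 1*1 = 4/x - 1 = -1 + 4/x)
F(z) = √(-3 + z) (F(z) = √(z - 3) = √(-3 + z))
-7216*F(v(4, 4)) + 234606 = -7216*√(-3 + (4 - 1*4)/4) + 234606 = -7216*√(-3 + (4 - 4)/4) + 234606 = -7216*√(-3 + (¼)*0) + 234606 = -7216*√(-3 + 0) + 234606 = -7216*I*√3 + 234606 = 234606 - 7216*I*√3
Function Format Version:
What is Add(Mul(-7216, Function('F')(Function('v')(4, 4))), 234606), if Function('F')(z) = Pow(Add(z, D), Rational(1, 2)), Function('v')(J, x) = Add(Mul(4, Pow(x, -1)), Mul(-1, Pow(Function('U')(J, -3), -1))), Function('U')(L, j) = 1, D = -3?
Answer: Add(234606, Mul(-7216, I, Pow(3, Rational(1, 2)))) ≈ Add(2.3461e+5, Mul(-12498., I))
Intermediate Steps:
Function('v')(J, x) = Add(-1, Mul(4, Pow(x, -1))) (Function('v')(J, x) = Add(Mul(4, Pow(x, -1)), Mul(-1, Pow(1, -1))) = Add(Mul(4, Pow(x, -1)), Mul(-1, 1)) = Add(Mul(4, Pow(x, -1)), -1) = Add(-1, Mul(4, Pow(x, -1))))
Function('F')(z) = Pow(Add(-3, z), Rational(1, 2)) (Function('F')(z) = Pow(Add(z, -3), Rational(1, 2)) = Pow(Add(-3, z), Rational(1, 2)))
Add(Mul(-7216, Function('F')(Function('v')(4, 4))), 234606) = Add(Mul(-7216, Pow(Add(-3, Mul(Pow(4, -1), Add(4, Mul(-1, 4)))), Rational(1, 2))), 234606) = Add(Mul(-7216, Pow(Add(-3, Mul(Rational(1, 4), Add(4, -4))), Rational(1, 2))), 234606) = Add(Mul(-7216, Pow(Add(-3, Mul(Rational(1, 4), 0)), Rational(1, 2))), 234606) = Add(Mul(-7216, Pow(Add(-3, 0), Rational(1, 2))), 234606) = Add(Mul(-7216, Pow(-3, Rational(1, 2))), 234606) = Add(Mul(-7216, Mul(I, Pow(3, Rational(1, 2)))), 234606) = Add(Mul(-7216, I, Pow(3, Rational(1, 2))), 234606) = Add(234606, Mul(-7216, I, Pow(3, Rational(1, 2))))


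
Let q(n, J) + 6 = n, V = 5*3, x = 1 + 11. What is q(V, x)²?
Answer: 81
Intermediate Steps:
x = 12
V = 15
q(n, J) = -6 + n
q(V, x)² = (-6 + 15)² = 9² = 81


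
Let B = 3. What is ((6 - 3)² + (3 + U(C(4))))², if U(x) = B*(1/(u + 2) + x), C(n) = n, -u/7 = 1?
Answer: 13689/25 ≈ 547.56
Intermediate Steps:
u = -7 (u = -7*1 = -7)
U(x) = -⅗ + 3*x (U(x) = 3*(1/(-7 + 2) + x) = 3*(1/(-5) + x) = 3*(-⅕ + x) = -⅗ + 3*x)
((6 - 3)² + (3 + U(C(4))))² = ((6 - 3)² + (3 + (-⅗ + 3*4)))² = (3² + (3 + (-⅗ + 12)))² = (9 + (3 + 57/5))² = (9 + 72/5)² = (117/5)² = 13689/25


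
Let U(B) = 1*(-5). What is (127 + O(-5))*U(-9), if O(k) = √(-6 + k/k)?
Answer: -635 - 5*I*√5 ≈ -635.0 - 11.18*I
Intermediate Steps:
U(B) = -5
O(k) = I*√5 (O(k) = √(-6 + 1) = √(-5) = I*√5)
(127 + O(-5))*U(-9) = (127 + I*√5)*(-5) = -635 - 5*I*√5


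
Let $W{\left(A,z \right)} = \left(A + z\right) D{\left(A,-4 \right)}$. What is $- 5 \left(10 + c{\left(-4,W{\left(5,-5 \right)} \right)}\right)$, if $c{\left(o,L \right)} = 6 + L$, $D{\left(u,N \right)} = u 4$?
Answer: $-80$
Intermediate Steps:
$D{\left(u,N \right)} = 4 u$
$W{\left(A,z \right)} = 4 A \left(A + z\right)$ ($W{\left(A,z \right)} = \left(A + z\right) 4 A = 4 A \left(A + z\right)$)
$- 5 \left(10 + c{\left(-4,W{\left(5,-5 \right)} \right)}\right) = - 5 \left(10 + \left(6 + 4 \cdot 5 \left(5 - 5\right)\right)\right) = - 5 \left(10 + \left(6 + 4 \cdot 5 \cdot 0\right)\right) = - 5 \left(10 + \left(6 + 0\right)\right) = - 5 \left(10 + 6\right) = - 5 \cdot 16 = \left(-1\right) 80 = -80$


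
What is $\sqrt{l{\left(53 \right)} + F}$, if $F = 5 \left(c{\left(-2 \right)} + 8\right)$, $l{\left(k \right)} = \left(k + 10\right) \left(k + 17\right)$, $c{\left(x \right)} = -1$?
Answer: $\sqrt{4445} \approx 66.671$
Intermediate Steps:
$l{\left(k \right)} = \left(10 + k\right) \left(17 + k\right)$
$F = 35$ ($F = 5 \left(-1 + 8\right) = 5 \cdot 7 = 35$)
$\sqrt{l{\left(53 \right)} + F} = \sqrt{\left(170 + 53^{2} + 27 \cdot 53\right) + 35} = \sqrt{\left(170 + 2809 + 1431\right) + 35} = \sqrt{4410 + 35} = \sqrt{4445}$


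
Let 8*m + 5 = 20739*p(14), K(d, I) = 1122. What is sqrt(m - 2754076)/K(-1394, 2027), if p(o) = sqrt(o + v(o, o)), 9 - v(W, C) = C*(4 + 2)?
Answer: sqrt(-44065226 + 41478*I*sqrt(61))/4488 ≈ 0.0054369 + 1.4791*I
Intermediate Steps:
v(W, C) = 9 - 6*C (v(W, C) = 9 - C*(4 + 2) = 9 - C*6 = 9 - 6*C)
p(o) = sqrt(9 - 5*o) (p(o) = sqrt(o + (9 - 6*o)) = sqrt(9 - 5*o))
m = -5/8 + 20739*I*sqrt(61)/8 (m = -5/8 + (20739*sqrt(9 - 5*14))/8 = -5/8 + (20739*sqrt(9 - 70))/8 = -5/8 + (20739*sqrt(-61))/8 = -5/8 + (20739*(I*sqrt(61)))/8 = -5/8 + (20739*I*sqrt(61))/8 = -5/8 + 20739*I*sqrt(61)/8 ≈ -0.625 + 20247.0*I)
sqrt(m - 2754076)/K(-1394, 2027) = sqrt((-5/8 + 20739*I*sqrt(61)/8) - 2754076)/1122 = sqrt(-22032613/8 + 20739*I*sqrt(61)/8)*(1/1122) = sqrt(-22032613/8 + 20739*I*sqrt(61)/8)/1122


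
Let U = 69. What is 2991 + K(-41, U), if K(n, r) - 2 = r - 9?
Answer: 3053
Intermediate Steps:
K(n, r) = -7 + r (K(n, r) = 2 + (r - 9) = 2 + (-9 + r) = -7 + r)
2991 + K(-41, U) = 2991 + (-7 + 69) = 2991 + 62 = 3053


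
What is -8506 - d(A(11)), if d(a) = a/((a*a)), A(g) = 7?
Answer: -59543/7 ≈ -8506.1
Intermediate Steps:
d(a) = 1/a (d(a) = a/(a²) = a/a² = 1/a)
-8506 - d(A(11)) = -8506 - 1/7 = -8506 - 1*⅐ = -8506 - ⅐ = -59543/7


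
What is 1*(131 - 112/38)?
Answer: 2433/19 ≈ 128.05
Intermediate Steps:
1*(131 - 112/38) = 1*(131 - 112*1/38) = 1*(131 - 56/19) = 1*(2433/19) = 2433/19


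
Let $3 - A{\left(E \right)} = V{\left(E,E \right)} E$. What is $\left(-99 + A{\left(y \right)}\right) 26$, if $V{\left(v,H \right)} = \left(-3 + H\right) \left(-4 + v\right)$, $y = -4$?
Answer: $3328$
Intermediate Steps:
$V{\left(v,H \right)} = \left(-4 + v\right) \left(-3 + H\right)$
$A{\left(E \right)} = 3 - E \left(12 + E^{2} - 7 E\right)$ ($A{\left(E \right)} = 3 - \left(12 - 4 E - 3 E + E E\right) E = 3 - \left(12 - 4 E - 3 E + E^{2}\right) E = 3 - \left(12 + E^{2} - 7 E\right) E = 3 - E \left(12 + E^{2} - 7 E\right)$)
$\left(-99 + A{\left(y \right)}\right) 26 = \left(-99 - \left(-3 - 4 \left(12 + \left(-4\right)^{2} - -28\right)\right)\right) 26 = \left(-99 - \left(-3 - 4 \left(12 + 16 + 28\right)\right)\right) 26 = \left(-99 - \left(-3 - 224\right)\right) 26 = \left(-99 + \left(3 + 224\right)\right) 26 = \left(-99 + 227\right) 26 = 128 \cdot 26 = 3328$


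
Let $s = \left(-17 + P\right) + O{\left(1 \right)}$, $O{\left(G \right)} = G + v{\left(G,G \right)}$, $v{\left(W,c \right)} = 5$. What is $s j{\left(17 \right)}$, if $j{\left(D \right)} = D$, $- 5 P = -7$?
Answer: $- \frac{816}{5} \approx -163.2$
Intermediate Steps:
$P = \frac{7}{5}$ ($P = \left(- \frac{1}{5}\right) \left(-7\right) = \frac{7}{5} \approx 1.4$)
$O{\left(G \right)} = 5 + G$ ($O{\left(G \right)} = G + 5 = 5 + G$)
$s = - \frac{48}{5}$ ($s = \left(-17 + \frac{7}{5}\right) + \left(5 + 1\right) = - \frac{78}{5} + 6 = - \frac{48}{5} \approx -9.6$)
$s j{\left(17 \right)} = \left(- \frac{48}{5}\right) 17 = - \frac{816}{5}$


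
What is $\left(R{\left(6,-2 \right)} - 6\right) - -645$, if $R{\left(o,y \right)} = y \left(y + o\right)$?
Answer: $631$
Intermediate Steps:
$R{\left(o,y \right)} = y \left(o + y\right)$
$\left(R{\left(6,-2 \right)} - 6\right) - -645 = \left(- 2 \left(6 - 2\right) - 6\right) - -645 = \left(\left(-2\right) 4 - 6\right) + 645 = \left(-8 - 6\right) + 645 = -14 + 645 = 631$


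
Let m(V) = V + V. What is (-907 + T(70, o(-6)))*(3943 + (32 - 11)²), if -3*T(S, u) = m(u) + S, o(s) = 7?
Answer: -4099040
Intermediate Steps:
m(V) = 2*V
T(S, u) = -2*u/3 - S/3 (T(S, u) = -(2*u + S)/3 = -(S + 2*u)/3 = -2*u/3 - S/3)
(-907 + T(70, o(-6)))*(3943 + (32 - 11)²) = (-907 + (-⅔*7 - ⅓*70))*(3943 + (32 - 11)²) = (-907 + (-14/3 - 70/3))*(3943 + 21²) = (-907 - 28)*(3943 + 441) = -935*4384 = -4099040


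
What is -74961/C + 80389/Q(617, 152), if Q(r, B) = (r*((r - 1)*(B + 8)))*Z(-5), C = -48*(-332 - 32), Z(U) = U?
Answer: -16959721957/3952748800 ≈ -4.2906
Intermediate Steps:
C = 17472 (C = -48*(-364) = 17472)
Q(r, B) = -5*r*(-1 + r)*(8 + B) (Q(r, B) = (r*((r - 1)*(B + 8)))*(-5) = (r*((-1 + r)*(8 + B)))*(-5) = (r*(-1 + r)*(8 + B))*(-5) = -5*r*(-1 + r)*(8 + B))
-74961/C + 80389/Q(617, 152) = -74961/17472 + 80389/((5*617*(8 + 152 - 8*617 - 1*152*617))) = -74961*1/17472 + 80389/((5*617*(8 + 152 - 4936 - 93784))) = -24987/5824 + 80389/((5*617*(-98560))) = -24987/5824 + 80389/(-304057600) = -24987/5824 + 80389*(-1/304057600) = -24987/5824 - 80389/304057600 = -16959721957/3952748800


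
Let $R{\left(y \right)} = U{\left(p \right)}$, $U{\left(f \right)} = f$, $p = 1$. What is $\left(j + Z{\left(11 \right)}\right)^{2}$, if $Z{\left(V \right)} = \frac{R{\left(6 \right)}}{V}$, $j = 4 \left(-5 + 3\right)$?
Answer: $\frac{7569}{121} \approx 62.554$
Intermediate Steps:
$j = -8$ ($j = 4 \left(-2\right) = -8$)
$R{\left(y \right)} = 1$
$Z{\left(V \right)} = \frac{1}{V}$ ($Z{\left(V \right)} = 1 \frac{1}{V} = \frac{1}{V}$)
$\left(j + Z{\left(11 \right)}\right)^{2} = \left(-8 + \frac{1}{11}\right)^{2} = \left(- \frac{87}{11}\right)^{2} = \frac{7569}{121}$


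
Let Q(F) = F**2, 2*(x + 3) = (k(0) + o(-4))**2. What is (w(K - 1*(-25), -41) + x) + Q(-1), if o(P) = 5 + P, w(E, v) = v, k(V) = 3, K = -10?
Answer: -35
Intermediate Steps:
x = 5 (x = -3 + (3 + (5 - 4))**2/2 = -3 + (3 + 1)**2/2 = -3 + (1/2)*4**2 = -3 + (1/2)*16 = -3 + 8 = 5)
(w(K - 1*(-25), -41) + x) + Q(-1) = (-41 + 5) + (-1)**2 = -36 + 1 = -35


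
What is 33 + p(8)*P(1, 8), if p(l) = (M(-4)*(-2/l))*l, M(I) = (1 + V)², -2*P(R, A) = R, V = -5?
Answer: 49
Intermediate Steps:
P(R, A) = -R/2
M(I) = 16 (M(I) = (1 - 5)² = (-4)² = 16)
p(l) = -32 (p(l) = (16*(-2/l))*l = (-32/l)*l = -32)
33 + p(8)*P(1, 8) = 33 - (-16) = 33 - 32*(-½) = 33 + 16 = 49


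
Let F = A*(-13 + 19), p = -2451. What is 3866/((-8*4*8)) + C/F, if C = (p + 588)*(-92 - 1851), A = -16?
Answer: -4828345/128 ≈ -37721.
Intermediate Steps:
F = -96 (F = -16*(-13 + 19) = -16*6 = -96)
C = 3619809 (C = (-2451 + 588)*(-92 - 1851) = -1863*(-1943) = 3619809)
3866/((-8*4*8)) + C/F = 3866/((-8*4*8)) + 3619809/(-96) = 3866/((-32*8)) + 3619809*(-1/96) = 3866/(-256) - 1206603/32 = 3866*(-1/256) - 1206603/32 = -1933/128 - 1206603/32 = -4828345/128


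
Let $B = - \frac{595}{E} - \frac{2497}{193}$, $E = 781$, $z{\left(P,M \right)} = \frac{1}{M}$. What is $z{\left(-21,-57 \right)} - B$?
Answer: $\frac{117553811}{8591781} \approx 13.682$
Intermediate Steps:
$B = - \frac{2064992}{150733}$ ($B = - \frac{595}{781} - \frac{2497}{193} = - \frac{2064992}{150733} \approx -13.7$)
$z{\left(-21,-57 \right)} - B = \frac{1}{-57} - - \frac{2064992}{150733} = - \frac{1}{57} + \frac{2064992}{150733} = \frac{117553811}{8591781}$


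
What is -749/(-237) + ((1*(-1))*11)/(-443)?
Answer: 334414/104991 ≈ 3.1852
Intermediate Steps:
-749/(-237) + ((1*(-1))*11)/(-443) = -749*(-1/237) - 1*11*(-1/443) = 749/237 - 11*(-1/443) = 749/237 + 11/443 = 334414/104991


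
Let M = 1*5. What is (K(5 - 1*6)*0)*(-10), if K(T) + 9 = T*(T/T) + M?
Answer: 0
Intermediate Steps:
M = 5
K(T) = -4 + T (K(T) = -9 + (T*(T/T) + 5) = -9 + (T*1 + 5) = -9 + (T + 5) = -9 + (5 + T) = -4 + T)
(K(5 - 1*6)*0)*(-10) = ((-4 + (5 - 1*6))*0)*(-10) = ((-4 + (5 - 6))*0)*(-10) = ((-4 - 1)*0)*(-10) = -5*0*(-10) = 0*(-10) = 0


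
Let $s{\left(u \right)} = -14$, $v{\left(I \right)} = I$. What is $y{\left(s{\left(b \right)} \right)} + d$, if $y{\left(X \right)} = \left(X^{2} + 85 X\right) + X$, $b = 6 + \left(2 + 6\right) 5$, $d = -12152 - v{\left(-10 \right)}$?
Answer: $-13150$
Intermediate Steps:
$d = -12142$ ($d = -12152 - -10 = -12152 + 10 = -12142$)
$b = 46$ ($b = 6 + 8 \cdot 5 = 6 + 40 = 46$)
$y{\left(X \right)} = X^{2} + 86 X$
$y{\left(s{\left(b \right)} \right)} + d = - 14 \left(86 - 14\right) - 12142 = \left(-14\right) 72 - 12142 = -1008 - 12142 = -13150$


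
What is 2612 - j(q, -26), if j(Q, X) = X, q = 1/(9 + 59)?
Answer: 2638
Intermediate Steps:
q = 1/68 ≈ 0.014706
2612 - j(q, -26) = 2612 - 1*(-26) = 2612 + 26 = 2638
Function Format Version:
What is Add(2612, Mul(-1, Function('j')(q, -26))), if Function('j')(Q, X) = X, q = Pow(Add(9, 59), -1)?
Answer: 2638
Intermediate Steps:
q = Rational(1, 68) (q = Pow(68, -1) = Rational(1, 68) ≈ 0.014706)
Add(2612, Mul(-1, Function('j')(q, -26))) = Add(2612, Mul(-1, -26)) = Add(2612, 26) = 2638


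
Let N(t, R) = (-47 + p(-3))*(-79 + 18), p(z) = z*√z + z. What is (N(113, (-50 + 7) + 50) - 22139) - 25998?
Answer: -45087 + 183*I*√3 ≈ -45087.0 + 316.97*I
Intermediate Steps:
p(z) = z + z^(3/2) (p(z) = z^(3/2) + z = z + z^(3/2))
N(t, R) = 3050 + 183*I*√3 (N(t, R) = (-47 + (-3 + (-3)^(3/2)))*(-79 + 18) = (-47 + (-3 - 3*I*√3))*(-61) = (-50 - 3*I*√3)*(-61) = 3050 + 183*I*√3)
(N(113, (-50 + 7) + 50) - 22139) - 25998 = ((3050 + 183*I*√3) - 22139) - 25998 = (-19089 + 183*I*√3) - 25998 = -45087 + 183*I*√3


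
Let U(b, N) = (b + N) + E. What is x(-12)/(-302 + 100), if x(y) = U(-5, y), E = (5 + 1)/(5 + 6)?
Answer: 181/2222 ≈ 0.081458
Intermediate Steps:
E = 6/11 ≈ 0.54545
U(b, N) = 6/11 + N + b (U(b, N) = (b + N) + 6/11 = (N + b) + 6/11 = 6/11 + N + b)
x(y) = -49/11 + y (x(y) = 6/11 + y - 5 = -49/11 + y)
x(-12)/(-302 + 100) = (-49/11 - 12)/(-302 + 100) = -181/11/(-202) = -181/11*(-1/202) = 181/2222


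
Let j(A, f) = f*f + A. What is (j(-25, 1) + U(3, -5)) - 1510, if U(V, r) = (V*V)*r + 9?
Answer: -1570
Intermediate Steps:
U(V, r) = 9 + r*V² (U(V, r) = V²*r + 9 = r*V² + 9 = 9 + r*V²)
j(A, f) = A + f² (j(A, f) = f² + A = A + f²)
(j(-25, 1) + U(3, -5)) - 1510 = ((-25 + 1²) + (9 - 5*3²)) - 1510 = ((-25 + 1) + (9 - 5*9)) - 1510 = (-24 + (9 - 45)) - 1510 = (-24 - 36) - 1510 = -60 - 1510 = -1570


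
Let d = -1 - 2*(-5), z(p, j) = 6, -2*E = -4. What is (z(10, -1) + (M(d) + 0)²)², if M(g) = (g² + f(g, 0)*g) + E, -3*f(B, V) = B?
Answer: 9872164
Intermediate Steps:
E = 2 (E = -½*(-4) = 2)
f(B, V) = -B/3
d = 9 (d = -1 + 10 = 9)
M(g) = 2 + 2*g²/3 (M(g) = (g² + (-g/3)*g) + 2 = (g² - g²/3) + 2 = 2*g²/3 + 2 = 2 + 2*g²/3)
(z(10, -1) + (M(d) + 0)²)² = (6 + ((2 + (⅔)*9²) + 0)²)² = (6 + ((2 + (⅔)*81) + 0)²)² = (6 + ((2 + 54) + 0)²)² = (6 + (56 + 0)²)² = (6 + 56²)² = (6 + 3136)² = 3142² = 9872164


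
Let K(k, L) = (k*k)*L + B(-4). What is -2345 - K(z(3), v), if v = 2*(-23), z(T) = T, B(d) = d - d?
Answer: -1931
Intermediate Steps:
B(d) = 0
v = -46
K(k, L) = L*k² (K(k, L) = (k*k)*L + 0 = k²*L + 0 = L*k² + 0 = L*k²)
-2345 - K(z(3), v) = -2345 - (-46)*3² = -2345 - (-46)*9 = -2345 - 1*(-414) = -2345 + 414 = -1931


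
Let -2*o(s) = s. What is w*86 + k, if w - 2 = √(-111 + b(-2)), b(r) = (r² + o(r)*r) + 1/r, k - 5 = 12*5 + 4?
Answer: 241 + 43*I*√438 ≈ 241.0 + 899.92*I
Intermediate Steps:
o(s) = -s/2
k = 69 (k = 5 + (12*5 + 4) = 5 + (60 + 4) = 5 + 64 = 69)
b(r) = 1/r + r²/2 (b(r) = (r² + (-r/2)*r) + 1/r = (r² - r²/2) + 1/r = r²/2 + 1/r = 1/r + r²/2)
w = 2 + I*√438/2 (w = 2 + √(-111 + (½)*(2 + (-2)³)/(-2)) = 2 + √(-111 + (½)*(-½)*(2 - 8)) = 2 + √(-111 + (½)*(-½)*(-6)) = 2 + √(-111 + 3/2) = 2 + √(-219/2) = 2 + I*√438/2 ≈ 2.0 + 10.464*I)
w*86 + k = (2 + I*√438/2)*86 + 69 = (172 + 43*I*√438) + 69 = 241 + 43*I*√438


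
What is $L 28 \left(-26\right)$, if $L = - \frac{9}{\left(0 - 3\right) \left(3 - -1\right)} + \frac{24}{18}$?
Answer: $- \frac{4550}{3} \approx -1516.7$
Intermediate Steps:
$L = \frac{25}{12}$ ($L = - \frac{9}{\left(-3\right) \left(3 + 1\right)} + 24 \cdot \frac{1}{18} = - \frac{9}{\left(-3\right) 4} + \frac{4}{3} = - \frac{9}{-12} + \frac{4}{3} = \left(-9\right) \left(- \frac{1}{12}\right) + \frac{4}{3} = \frac{3}{4} + \frac{4}{3} = \frac{25}{12} \approx 2.0833$)
$L 28 \left(-26\right) = \frac{25}{12} \cdot 28 \left(-26\right) = \frac{175}{3} \left(-26\right) = - \frac{4550}{3}$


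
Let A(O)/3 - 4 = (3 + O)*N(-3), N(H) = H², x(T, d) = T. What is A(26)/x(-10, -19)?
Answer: -159/2 ≈ -79.500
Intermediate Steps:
A(O) = 93 + 27*O (A(O) = 12 + 3*((3 + O)*(-3)²) = 12 + 3*((3 + O)*9) = 12 + 3*(27 + 9*O) = 12 + (81 + 27*O) = 93 + 27*O)
A(26)/x(-10, -19) = (93 + 27*26)/(-10) = (93 + 702)*(-⅒) = 795*(-⅒) = -159/2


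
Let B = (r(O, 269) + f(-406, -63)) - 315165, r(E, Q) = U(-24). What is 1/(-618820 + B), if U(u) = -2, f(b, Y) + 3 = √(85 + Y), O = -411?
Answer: -466995/436168660039 - √22/872337320078 ≈ -1.0707e-6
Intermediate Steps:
f(b, Y) = -3 + √(85 + Y)
r(E, Q) = -2
B = -315170 + √22 (B = (-2 + (-3 + √(85 - 63))) - 315165 = (-2 + (-3 + √22)) - 315165 = (-5 + √22) - 315165 = -315170 + √22 ≈ -3.1517e+5)
1/(-618820 + B) = 1/(-618820 + (-315170 + √22)) = 1/(-933990 + √22)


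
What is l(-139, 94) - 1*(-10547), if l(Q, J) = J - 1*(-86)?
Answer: 10727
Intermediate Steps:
l(Q, J) = 86 + J (l(Q, J) = J + 86 = 86 + J)
l(-139, 94) - 1*(-10547) = (86 + 94) - 1*(-10547) = 180 + 10547 = 10727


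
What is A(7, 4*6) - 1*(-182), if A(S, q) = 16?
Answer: 198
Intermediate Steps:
A(7, 4*6) - 1*(-182) = 16 - 1*(-182) = 16 + 182 = 198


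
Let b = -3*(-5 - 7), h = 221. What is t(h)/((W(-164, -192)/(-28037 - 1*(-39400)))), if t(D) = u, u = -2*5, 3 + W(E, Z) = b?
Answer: -10330/3 ≈ -3443.3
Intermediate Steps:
b = 36 (b = -3*(-12) = 36)
W(E, Z) = 33 (W(E, Z) = -3 + 36 = 33)
u = -10
t(D) = -10
t(h)/((W(-164, -192)/(-28037 - 1*(-39400)))) = -10/(33/(-28037 - 1*(-39400))) = -10/(33/(-28037 + 39400)) = -10/(33/11363) = -10/(33*(1/11363)) = -10/3/1033 = -10*1033/3 = -10330/3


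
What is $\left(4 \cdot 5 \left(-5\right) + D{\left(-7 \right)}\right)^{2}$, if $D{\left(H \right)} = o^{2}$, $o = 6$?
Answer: $4096$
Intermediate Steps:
$D{\left(H \right)} = 36$ ($D{\left(H \right)} = 6^{2} = 36$)
$\left(4 \cdot 5 \left(-5\right) + D{\left(-7 \right)}\right)^{2} = \left(4 \cdot 5 \left(-5\right) + 36\right)^{2} = \left(20 \left(-5\right) + 36\right)^{2} = \left(-100 + 36\right)^{2} = \left(-64\right)^{2} = 4096$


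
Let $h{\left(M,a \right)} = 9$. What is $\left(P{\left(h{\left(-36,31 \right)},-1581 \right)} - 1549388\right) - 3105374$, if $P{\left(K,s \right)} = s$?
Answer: $-4656343$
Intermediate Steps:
$\left(P{\left(h{\left(-36,31 \right)},-1581 \right)} - 1549388\right) - 3105374 = \left(-1581 - 1549388\right) - 3105374 = -1550969 - 3105374 = -4656343$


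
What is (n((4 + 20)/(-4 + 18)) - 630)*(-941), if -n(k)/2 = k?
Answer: 4172394/7 ≈ 5.9606e+5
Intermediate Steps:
n(k) = -2*k
(n((4 + 20)/(-4 + 18)) - 630)*(-941) = (-2*(4 + 20)/(-4 + 18) - 630)*(-941) = (-48/14 - 630)*(-941) = (-2*12/7 - 630)*(-941) = (-24/7 - 630)*(-941) = -4434/7*(-941) = 4172394/7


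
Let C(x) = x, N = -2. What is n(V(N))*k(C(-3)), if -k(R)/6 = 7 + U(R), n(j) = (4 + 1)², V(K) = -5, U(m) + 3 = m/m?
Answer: -750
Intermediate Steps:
U(m) = -2 (U(m) = -3 + m/m = -3 + 1 = -2)
n(j) = 25 (n(j) = 5² = 25)
k(R) = -30 (k(R) = -6*(7 - 2) = -6*5 = -30)
n(V(N))*k(C(-3)) = 25*(-30) = -750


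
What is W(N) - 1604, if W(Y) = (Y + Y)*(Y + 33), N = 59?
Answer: 9252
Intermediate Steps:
W(Y) = 2*Y*(33 + Y) (W(Y) = (2*Y)*(33 + Y) = 2*Y*(33 + Y))
W(N) - 1604 = 2*59*(33 + 59) - 1604 = 2*59*92 - 1604 = 10856 - 1604 = 9252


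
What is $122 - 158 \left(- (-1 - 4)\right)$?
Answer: $-668$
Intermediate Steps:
$122 - 158 \left(- (-1 - 4)\right) = 122 - 158 \left(\left(-1\right) \left(-5\right)\right) = 122 - 790 = -668$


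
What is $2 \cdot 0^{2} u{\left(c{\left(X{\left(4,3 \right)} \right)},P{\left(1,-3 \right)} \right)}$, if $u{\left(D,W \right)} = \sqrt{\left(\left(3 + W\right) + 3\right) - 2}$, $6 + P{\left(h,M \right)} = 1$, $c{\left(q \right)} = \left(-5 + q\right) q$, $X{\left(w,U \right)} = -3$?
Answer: $0$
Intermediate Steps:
$c{\left(q \right)} = q \left(-5 + q\right)$
$P{\left(h,M \right)} = -5$ ($P{\left(h,M \right)} = -6 + 1 = -5$)
$u{\left(D,W \right)} = \sqrt{4 + W}$ ($u{\left(D,W \right)} = \sqrt{\left(6 + W\right) - 2} = \sqrt{4 + W}$)
$2 \cdot 0^{2} u{\left(c{\left(X{\left(4,3 \right)} \right)},P{\left(1,-3 \right)} \right)} = 2 \cdot 0^{2} \sqrt{4 - 5} = 2 \cdot 0 \sqrt{-1} = 0 i = 0$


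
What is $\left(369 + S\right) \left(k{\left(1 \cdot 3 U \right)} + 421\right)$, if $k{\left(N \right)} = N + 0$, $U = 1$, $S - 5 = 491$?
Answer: $366760$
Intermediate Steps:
$S = 496$ ($S = 5 + 491 = 496$)
$k{\left(N \right)} = N$
$\left(369 + S\right) \left(k{\left(1 \cdot 3 U \right)} + 421\right) = \left(369 + 496\right) \left(1 \cdot 3 \cdot 1 + 421\right) = 865 \left(3 \cdot 1 + 421\right) = 865 \left(3 + 421\right) = 865 \cdot 424 = 366760$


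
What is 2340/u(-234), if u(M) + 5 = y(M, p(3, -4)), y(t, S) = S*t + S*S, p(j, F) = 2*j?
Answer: -2340/1373 ≈ -1.7043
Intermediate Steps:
y(t, S) = S² + S*t (y(t, S) = S*t + S² = S² + S*t)
u(M) = 31 + 6*M (u(M) = -5 + (2*3)*(2*3 + M) = -5 + 6*(6 + M) = -5 + (36 + 6*M) = 31 + 6*M)
2340/u(-234) = 2340/(31 + 6*(-234)) = 2340/(31 - 1404) = 2340/(-1373) = 2340*(-1/1373) = -2340/1373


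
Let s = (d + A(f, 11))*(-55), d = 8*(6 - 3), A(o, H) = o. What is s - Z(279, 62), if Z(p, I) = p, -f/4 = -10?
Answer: -3799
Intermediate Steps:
f = 40 (f = -4*(-10) = 40)
d = 24 (d = 8*3 = 24)
s = -3520 (s = (24 + 40)*(-55) = 64*(-55) = -3520)
s - Z(279, 62) = -3520 - 1*279 = -3520 - 279 = -3799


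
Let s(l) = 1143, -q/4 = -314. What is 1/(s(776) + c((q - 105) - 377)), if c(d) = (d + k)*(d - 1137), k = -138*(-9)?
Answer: -1/730665 ≈ -1.3686e-6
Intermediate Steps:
q = 1256 (q = -4*(-314) = 1256)
k = 1242
c(d) = (-1137 + d)*(1242 + d) (c(d) = (d + 1242)*(d - 1137) = (1242 + d)*(-1137 + d) = (-1137 + d)*(1242 + d))
1/(s(776) + c((q - 105) - 377)) = 1/(1143 + (-1412154 + ((1256 - 105) - 377)² + 105*((1256 - 105) - 377))) = 1/(1143 + (-1412154 + (1151 - 377)² + 105*(1151 - 377))) = 1/(1143 + (-1412154 + 774² + 105*774)) = 1/(1143 + (-1412154 + 599076 + 81270)) = 1/(1143 - 731808) = 1/(-730665) = -1/730665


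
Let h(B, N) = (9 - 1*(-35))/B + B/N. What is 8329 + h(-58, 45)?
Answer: 10866673/1305 ≈ 8327.0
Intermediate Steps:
h(B, N) = 44/B + B/N (h(B, N) = (9 + 35)/B + B/N = 44/B + B/N)
8329 + h(-58, 45) = 8329 + (44/(-58) - 58/45) = 8329 + (44*(-1/58) - 58*1/45) = 8329 + (-22/29 - 58/45) = 8329 - 2672/1305 = 10866673/1305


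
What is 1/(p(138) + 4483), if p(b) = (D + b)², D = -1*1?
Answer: 1/23252 ≈ 4.3007e-5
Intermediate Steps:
D = -1
p(b) = (-1 + b)²
1/(p(138) + 4483) = 1/((-1 + 138)² + 4483) = 1/(137² + 4483) = 1/(18769 + 4483) = 1/23252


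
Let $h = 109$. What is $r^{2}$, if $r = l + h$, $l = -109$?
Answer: $0$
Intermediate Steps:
$r = 0$ ($r = -109 + 109 = 0$)
$r^{2} = 0^{2} = 0$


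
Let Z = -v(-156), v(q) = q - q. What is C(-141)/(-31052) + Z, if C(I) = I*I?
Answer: -19881/31052 ≈ -0.64025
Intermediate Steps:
C(I) = I²
v(q) = 0
Z = 0 (Z = -1*0 = 0)
C(-141)/(-31052) + Z = (-141)²/(-31052) + 0 = 19881*(-1/31052) + 0 = -19881/31052 + 0 = -19881/31052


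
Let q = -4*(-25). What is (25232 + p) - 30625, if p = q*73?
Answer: 1907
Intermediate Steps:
q = 100
p = 7300 (p = 100*73 = 7300)
(25232 + p) - 30625 = (25232 + 7300) - 30625 = 32532 - 30625 = 1907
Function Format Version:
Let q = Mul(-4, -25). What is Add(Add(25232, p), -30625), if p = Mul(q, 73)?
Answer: 1907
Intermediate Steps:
q = 100
p = 7300 (p = Mul(100, 73) = 7300)
Add(Add(25232, p), -30625) = Add(Add(25232, 7300), -30625) = Add(32532, -30625) = 1907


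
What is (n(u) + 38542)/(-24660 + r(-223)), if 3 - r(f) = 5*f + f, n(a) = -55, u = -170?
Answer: -12829/7773 ≈ -1.6505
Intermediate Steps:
r(f) = 3 - 6*f (r(f) = 3 - (5*f + f) = 3 - 6*f)
(n(u) + 38542)/(-24660 + r(-223)) = (-55 + 38542)/(-24660 + (3 - 6*(-223))) = 38487/(-24660 + (3 + 1338)) = 38487/(-24660 + 1341) = 38487/(-23319) = 38487*(-1/23319) = -12829/7773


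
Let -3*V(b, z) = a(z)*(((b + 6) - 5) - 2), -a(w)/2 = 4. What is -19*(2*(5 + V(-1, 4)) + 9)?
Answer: -475/3 ≈ -158.33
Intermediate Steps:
a(w) = -8 (a(w) = -2*4 = -8)
V(b, z) = -8/3 + 8*b/3 (V(b, z) = -(-8)*(((b + 6) - 5) - 2)/3 = -(-8)*(((6 + b) - 5) - 2)/3 = -(-8)*((1 + b) - 2)/3 = -(-8)*(-1 + b)/3 = -(8 - 8*b)/3 = -8/3 + 8*b/3)
-19*(2*(5 + V(-1, 4)) + 9) = -19*(2*(5 + (-8/3 + (8/3)*(-1))) + 9) = -19*(2*(5 + (-8/3 - 8/3)) + 9) = -19*(2*(5 - 16/3) + 9) = -19*(2*(-⅓) + 9) = -19*(-⅔ + 9) = -19*25/3 = -475/3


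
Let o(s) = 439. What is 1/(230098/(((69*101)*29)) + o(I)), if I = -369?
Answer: 202101/88952437 ≈ 0.0022720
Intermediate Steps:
1/(230098/(((69*101)*29)) + o(I)) = 1/(230098/(((69*101)*29)) + 439) = 1/(230098/((6969*29)) + 439) = 1/(230098/202101 + 439) = 1/(88952437/202101) = 202101/88952437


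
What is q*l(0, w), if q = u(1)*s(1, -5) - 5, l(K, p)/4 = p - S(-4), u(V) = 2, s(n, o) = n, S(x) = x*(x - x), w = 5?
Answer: -60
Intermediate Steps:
S(x) = 0 (S(x) = x*0 = 0)
l(K, p) = 4*p (l(K, p) = 4*(p - 1*0) = 4*(p + 0) = 4*p)
q = -3 (q = 2*1 - 5 = 2 - 5 = -3)
q*l(0, w) = -12*5 = -3*20 = -60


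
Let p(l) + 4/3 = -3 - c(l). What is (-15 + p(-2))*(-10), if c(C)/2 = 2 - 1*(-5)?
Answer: 1000/3 ≈ 333.33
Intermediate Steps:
c(C) = 14 (c(C) = 2*(2 - 1*(-5)) = 2*(2 + 5) = 2*7 = 14)
p(l) = -55/3 (p(l) = -4/3 + (-3 - 1*14) = -4/3 + (-3 - 14) = -4/3 - 17 = -55/3)
(-15 + p(-2))*(-10) = (-15 - 55/3)*(-10) = -100/3*(-10) = 1000/3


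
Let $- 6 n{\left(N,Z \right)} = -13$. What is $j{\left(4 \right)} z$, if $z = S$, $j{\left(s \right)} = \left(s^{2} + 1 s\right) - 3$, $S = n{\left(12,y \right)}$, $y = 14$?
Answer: $\frac{221}{6} \approx 36.833$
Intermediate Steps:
$n{\left(N,Z \right)} = \frac{13}{6}$ ($n{\left(N,Z \right)} = \left(- \frac{1}{6}\right) \left(-13\right) = \frac{13}{6}$)
$S = \frac{13}{6} \approx 2.1667$
$j{\left(s \right)} = -3 + s + s^{2}$ ($j{\left(s \right)} = \left(s^{2} + s\right) - 3 = \left(s + s^{2}\right) - 3 = -3 + s + s^{2}$)
$z = \frac{13}{6} \approx 2.1667$
$j{\left(4 \right)} z = \left(-3 + 4 + 4^{2}\right) \frac{13}{6} = \left(-3 + 4 + 16\right) \frac{13}{6} = 17 \cdot \frac{13}{6} = \frac{221}{6}$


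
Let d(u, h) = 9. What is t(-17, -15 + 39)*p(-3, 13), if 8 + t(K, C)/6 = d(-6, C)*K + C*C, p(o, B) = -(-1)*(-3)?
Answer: -7470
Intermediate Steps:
p(o, B) = -3 (p(o, B) = -1*3 = -3)
t(K, C) = -48 + 6*C² + 54*K (t(K, C) = -48 + 6*(9*K + C*C) = -48 + 6*(9*K + C²) = -48 + 6*(C² + 9*K) = -48 + (6*C² + 54*K) = -48 + 6*C² + 54*K)
t(-17, -15 + 39)*p(-3, 13) = (-48 + 6*(-15 + 39)² + 54*(-17))*(-3) = (-48 + 6*24² - 918)*(-3) = (-48 + 6*576 - 918)*(-3) = (-48 + 3456 - 918)*(-3) = 2490*(-3) = -7470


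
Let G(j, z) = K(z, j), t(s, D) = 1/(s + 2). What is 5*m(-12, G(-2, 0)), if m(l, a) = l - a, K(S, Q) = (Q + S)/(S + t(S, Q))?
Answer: -40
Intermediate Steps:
t(s, D) = 1/(2 + s)
K(S, Q) = (Q + S)/(S + 1/(2 + S))
G(j, z) = (2 + z)*(j + z)/(1 + z*(2 + z))
5*m(-12, G(-2, 0)) = 5*(-12 - (2 + 0)*(-2 + 0)/(1 + 0*(2 + 0))) = 5*(-12 - 2*(-2)/(1 + 0*2)) = 5*(-12 - 2*(-2)/(1 + 0)) = 5*(-12 - 2*(-2)/1) = 5*(-12 - 2*(-2)) = 5*(-12 - 1*(-4)) = 5*(-12 + 4) = 5*(-8) = -40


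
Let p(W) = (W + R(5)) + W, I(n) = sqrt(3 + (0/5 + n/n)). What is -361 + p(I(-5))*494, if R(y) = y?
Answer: 4085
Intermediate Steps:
I(n) = 2 (I(n) = sqrt(3 + (0*(1/5) + 1)) = sqrt(3 + (0 + 1)) = sqrt(3 + 1) = sqrt(4) = 2)
p(W) = 5 + 2*W (p(W) = (W + 5) + W = (5 + W) + W = 5 + 2*W)
-361 + p(I(-5))*494 = -361 + (5 + 2*2)*494 = -361 + (5 + 4)*494 = -361 + 9*494 = -361 + 4446 = 4085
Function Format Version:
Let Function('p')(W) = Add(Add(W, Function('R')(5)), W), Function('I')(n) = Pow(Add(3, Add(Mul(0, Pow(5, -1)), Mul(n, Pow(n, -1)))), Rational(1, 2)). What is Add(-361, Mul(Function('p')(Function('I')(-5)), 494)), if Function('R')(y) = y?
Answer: 4085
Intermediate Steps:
Function('I')(n) = 2 (Function('I')(n) = Pow(Add(3, Add(Mul(0, Rational(1, 5)), 1)), Rational(1, 2)) = Pow(Add(3, Add(0, 1)), Rational(1, 2)) = Pow(Add(3, 1), Rational(1, 2)) = Pow(4, Rational(1, 2)) = 2)
Function('p')(W) = Add(5, Mul(2, W)) (Function('p')(W) = Add(Add(W, 5), W) = Add(Add(5, W), W) = Add(5, Mul(2, W)))
Add(-361, Mul(Function('p')(Function('I')(-5)), 494)) = Add(-361, Mul(Add(5, Mul(2, 2)), 494)) = Add(-361, Mul(Add(5, 4), 494)) = Add(-361, Mul(9, 494)) = Add(-361, 4446) = 4085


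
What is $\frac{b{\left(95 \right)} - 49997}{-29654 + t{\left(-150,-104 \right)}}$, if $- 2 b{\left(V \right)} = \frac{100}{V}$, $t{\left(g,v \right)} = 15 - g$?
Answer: $\frac{949953}{560291} \approx 1.6955$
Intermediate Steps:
$b{\left(V \right)} = - \frac{50}{V}$ ($b{\left(V \right)} = - \frac{100 \frac{1}{V}}{2} = - \frac{50}{V}$)
$\frac{b{\left(95 \right)} - 49997}{-29654 + t{\left(-150,-104 \right)}} = \frac{- \frac{50}{95} - 49997}{-29654 + \left(15 - -150\right)} = \frac{\left(-50\right) \frac{1}{95} - 49997}{-29654 + \left(15 + 150\right)} = \frac{- \frac{10}{19} - 49997}{-29654 + 165} = - \frac{949953}{19 \left(-29489\right)} = \left(- \frac{949953}{19}\right) \left(- \frac{1}{29489}\right) = \frac{949953}{560291}$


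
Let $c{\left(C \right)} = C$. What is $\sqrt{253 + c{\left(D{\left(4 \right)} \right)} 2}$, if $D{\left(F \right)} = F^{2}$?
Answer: $\sqrt{285} \approx 16.882$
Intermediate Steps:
$\sqrt{253 + c{\left(D{\left(4 \right)} \right)} 2} = \sqrt{253 + 4^{2} \cdot 2} = \sqrt{253 + 16 \cdot 2} = \sqrt{253 + 32} = \sqrt{285}$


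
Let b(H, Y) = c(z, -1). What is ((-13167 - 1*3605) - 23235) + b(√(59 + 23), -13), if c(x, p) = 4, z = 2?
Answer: -40003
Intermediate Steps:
b(H, Y) = 4
((-13167 - 1*3605) - 23235) + b(√(59 + 23), -13) = ((-13167 - 1*3605) - 23235) + 4 = ((-13167 - 3605) - 23235) + 4 = (-16772 - 23235) + 4 = -40007 + 4 = -40003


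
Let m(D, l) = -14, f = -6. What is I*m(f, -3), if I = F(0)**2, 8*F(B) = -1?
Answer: -7/32 ≈ -0.21875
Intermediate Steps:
F(B) = -1/8 (F(B) = (1/8)*(-1) = -1/8)
I = 1/64 (I = (-1/8)**2 = 1/64 ≈ 0.015625)
I*m(f, -3) = (1/64)*(-14) = -7/32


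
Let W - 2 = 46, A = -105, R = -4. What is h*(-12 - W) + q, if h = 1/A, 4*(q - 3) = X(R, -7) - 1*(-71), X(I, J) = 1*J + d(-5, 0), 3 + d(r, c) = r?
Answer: 123/7 ≈ 17.571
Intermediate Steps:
d(r, c) = -3 + r
X(I, J) = -8 + J (X(I, J) = 1*J + (-3 - 5) = J - 8 = -8 + J)
W = 48 (W = 2 + 46 = 48)
q = 17 (q = 3 + ((-8 - 7) - 1*(-71))/4 = 3 + (-15 + 71)/4 = 3 + (1/4)*56 = 3 + 14 = 17)
h = -1/105 (h = 1/(-105) = -1/105 ≈ -0.0095238)
h*(-12 - W) + q = -(-12 - 1*48)/105 + 17 = -(-12 - 48)/105 + 17 = -1/105*(-60) + 17 = 4/7 + 17 = 123/7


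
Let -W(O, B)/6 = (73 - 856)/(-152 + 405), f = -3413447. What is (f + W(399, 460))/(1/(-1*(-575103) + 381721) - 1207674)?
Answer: 75119155632712/26577223749625 ≈ 2.8264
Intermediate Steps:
W(O, B) = 4698/253 (W(O, B) = -6*(73 - 856)/(-152 + 405) = -(-4698)/253 = -6*(-783/253) = 4698/253)
(f + W(399, 460))/(1/(-1*(-575103) + 381721) - 1207674) = (-3413447 + 4698/253)/(1/(-1*(-575103) + 381721) - 1207674) = -863597393/(253*(1/(575103 + 381721) - 1207674)) = -863597393/(253*(1/956824 - 1207674)) = -863597393/(253*(-1155531467375/956824)) = -863597393/253*(-956824/1155531467375) = 75119155632712/26577223749625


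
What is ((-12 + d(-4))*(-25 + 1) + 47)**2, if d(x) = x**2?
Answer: 2401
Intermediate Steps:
((-12 + d(-4))*(-25 + 1) + 47)**2 = ((-12 + (-4)**2)*(-25 + 1) + 47)**2 = ((-12 + 16)*(-24) + 47)**2 = (4*(-24) + 47)**2 = (-96 + 47)**2 = (-49)**2 = 2401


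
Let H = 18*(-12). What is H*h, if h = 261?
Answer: -56376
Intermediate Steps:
H = -216
H*h = -216*261 = -56376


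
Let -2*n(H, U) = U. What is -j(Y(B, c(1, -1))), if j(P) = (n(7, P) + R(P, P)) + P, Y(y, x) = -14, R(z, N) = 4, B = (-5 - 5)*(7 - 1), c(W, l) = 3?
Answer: 3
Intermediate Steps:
B = -60 (B = -10*6 = -60)
n(H, U) = -U/2
j(P) = 4 + P/2 (j(P) = (-P/2 + 4) + P = (4 - P/2) + P = 4 + P/2)
-j(Y(B, c(1, -1))) = -(4 + (½)*(-14)) = -(4 - 7) = -1*(-3) = 3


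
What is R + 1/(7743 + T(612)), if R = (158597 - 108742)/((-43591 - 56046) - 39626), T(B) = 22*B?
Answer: -352378574/984450147 ≈ -0.35794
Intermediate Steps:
R = -49855/139263 (R = 49855/(-99637 - 39626) = 49855/(-139263) = 49855*(-1/139263) = -49855/139263 ≈ -0.35799)
R + 1/(7743 + T(612)) = -49855/139263 + 1/(7743 + 22*612) = -49855/139263 + 1/(7743 + 13464) = -49855/139263 + 1/21207 = -352378574/984450147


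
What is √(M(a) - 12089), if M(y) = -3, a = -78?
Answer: 2*I*√3023 ≈ 109.96*I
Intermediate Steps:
√(M(a) - 12089) = √(-3 - 12089) = √(-12092) = 2*I*√3023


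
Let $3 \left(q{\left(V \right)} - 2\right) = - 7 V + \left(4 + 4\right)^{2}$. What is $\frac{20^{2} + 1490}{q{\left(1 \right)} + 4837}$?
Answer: $\frac{135}{347} \approx 0.38905$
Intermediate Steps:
$q{\left(V \right)} = \frac{70}{3} - \frac{7 V}{3}$ ($q{\left(V \right)} = 2 + \frac{- 7 V + \left(4 + 4\right)^{2}}{3} = 2 + \frac{- 7 V + 8^{2}}{3} = 2 + \frac{- 7 V + 64}{3} = 2 + \frac{64 - 7 V}{3} = 2 - \left(- \frac{64}{3} + \frac{7 V}{3}\right) = \frac{70}{3} - \frac{7 V}{3}$)
$\frac{20^{2} + 1490}{q{\left(1 \right)} + 4837} = \frac{20^{2} + 1490}{\left(\frac{70}{3} - \frac{7}{3}\right) + 4837} = \frac{400 + 1490}{\left(\frac{70}{3} - \frac{7}{3}\right) + 4837} = \frac{1890}{21 + 4837} = \frac{1890}{4858} = 1890 \cdot \frac{1}{4858} = \frac{135}{347}$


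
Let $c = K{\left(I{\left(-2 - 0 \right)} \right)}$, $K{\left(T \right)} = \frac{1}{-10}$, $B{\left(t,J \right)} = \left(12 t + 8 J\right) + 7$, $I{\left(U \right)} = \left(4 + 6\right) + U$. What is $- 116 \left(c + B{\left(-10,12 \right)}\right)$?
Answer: $\frac{9918}{5} \approx 1983.6$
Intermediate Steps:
$I{\left(U \right)} = 10 + U$
$B{\left(t,J \right)} = 7 + 8 J + 12 t$ ($B{\left(t,J \right)} = \left(8 J + 12 t\right) + 7 = 7 + 8 J + 12 t$)
$K{\left(T \right)} = - \frac{1}{10}$
$c = - \frac{1}{10} \approx -0.1$
$- 116 \left(c + B{\left(-10,12 \right)}\right) = - 116 \left(- \frac{1}{10} + \left(7 + 8 \cdot 12 + 12 \left(-10\right)\right)\right) = - 116 \left(- \frac{1}{10} + \left(7 + 96 - 120\right)\right) = - 116 \left(- \frac{1}{10} - 17\right) = \left(-116\right) \left(- \frac{171}{10}\right) = \frac{9918}{5}$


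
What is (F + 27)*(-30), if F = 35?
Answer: -1860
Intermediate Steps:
(F + 27)*(-30) = (35 + 27)*(-30) = 62*(-30) = -1860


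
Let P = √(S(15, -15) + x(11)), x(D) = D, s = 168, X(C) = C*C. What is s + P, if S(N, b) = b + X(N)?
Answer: 168 + √221 ≈ 182.87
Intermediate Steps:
X(C) = C²
S(N, b) = b + N²
P = √221 (P = √((-15 + 15²) + 11) = √((-15 + 225) + 11) = √(210 + 11) = √221 ≈ 14.866)
s + P = 168 + √221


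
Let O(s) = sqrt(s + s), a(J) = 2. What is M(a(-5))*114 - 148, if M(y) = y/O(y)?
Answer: -34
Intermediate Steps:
O(s) = sqrt(2)*sqrt(s) (O(s) = sqrt(2*s) = sqrt(2)*sqrt(s))
M(y) = sqrt(2)*sqrt(y)/2 (M(y) = y/((sqrt(2)*sqrt(y))) = y*(sqrt(2)/(2*sqrt(y))) = sqrt(2)*sqrt(y)/2)
M(a(-5))*114 - 148 = (sqrt(2)*sqrt(2)/2)*114 - 148 = 1*114 - 148 = 114 - 148 = -34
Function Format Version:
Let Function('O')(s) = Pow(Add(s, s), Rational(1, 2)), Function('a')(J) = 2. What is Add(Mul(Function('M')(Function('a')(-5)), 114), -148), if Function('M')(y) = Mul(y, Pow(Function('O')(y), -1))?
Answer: -34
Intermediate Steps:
Function('O')(s) = Mul(Pow(2, Rational(1, 2)), Pow(s, Rational(1, 2))) (Function('O')(s) = Pow(Mul(2, s), Rational(1, 2)) = Mul(Pow(2, Rational(1, 2)), Pow(s, Rational(1, 2))))
Function('M')(y) = Mul(Rational(1, 2), Pow(2, Rational(1, 2)), Pow(y, Rational(1, 2))) (Function('M')(y) = Mul(y, Pow(Mul(Pow(2, Rational(1, 2)), Pow(y, Rational(1, 2))), -1)) = Mul(y, Mul(Rational(1, 2), Pow(2, Rational(1, 2)), Pow(y, Rational(-1, 2)))) = Mul(Rational(1, 2), Pow(2, Rational(1, 2)), Pow(y, Rational(1, 2))))
Add(Mul(Function('M')(Function('a')(-5)), 114), -148) = Add(Mul(Mul(Rational(1, 2), Pow(2, Rational(1, 2)), Pow(2, Rational(1, 2))), 114), -148) = Add(Mul(1, 114), -148) = Add(114, -148) = -34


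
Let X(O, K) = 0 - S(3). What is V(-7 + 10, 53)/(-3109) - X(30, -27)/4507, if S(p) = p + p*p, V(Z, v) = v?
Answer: -201563/14012263 ≈ -0.014385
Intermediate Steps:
S(p) = p + p²
X(O, K) = -12 (X(O, K) = 0 - 3*(1 + 3) = 0 - 3*4 = 0 - 1*12 = 0 - 12 = -12)
V(-7 + 10, 53)/(-3109) - X(30, -27)/4507 = 53/(-3109) - (-12)/4507 = 53*(-1/3109) - (-12)/4507 = -53/3109 - 1*(-12/4507) = -53/3109 + 12/4507 = -201563/14012263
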